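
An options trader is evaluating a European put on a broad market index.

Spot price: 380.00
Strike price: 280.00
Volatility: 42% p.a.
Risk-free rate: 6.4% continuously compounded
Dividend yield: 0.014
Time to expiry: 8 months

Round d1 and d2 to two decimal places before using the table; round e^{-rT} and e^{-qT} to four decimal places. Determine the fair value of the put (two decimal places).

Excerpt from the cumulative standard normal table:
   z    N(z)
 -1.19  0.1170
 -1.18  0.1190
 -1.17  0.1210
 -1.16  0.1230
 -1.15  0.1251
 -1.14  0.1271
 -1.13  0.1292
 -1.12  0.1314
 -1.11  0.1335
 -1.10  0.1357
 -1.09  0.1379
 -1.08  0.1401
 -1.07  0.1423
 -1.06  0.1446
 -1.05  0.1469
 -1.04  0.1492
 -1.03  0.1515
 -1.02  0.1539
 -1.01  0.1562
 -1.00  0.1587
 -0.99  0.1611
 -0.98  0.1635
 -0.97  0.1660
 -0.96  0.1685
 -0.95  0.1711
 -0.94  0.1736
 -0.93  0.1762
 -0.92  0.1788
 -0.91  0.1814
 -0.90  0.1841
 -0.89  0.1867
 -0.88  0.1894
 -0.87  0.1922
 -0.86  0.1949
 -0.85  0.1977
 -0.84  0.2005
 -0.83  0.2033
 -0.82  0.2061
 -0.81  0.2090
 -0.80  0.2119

σ√T = 0.42 × 0.8165 = 0.3429
ln(S/K) + (r − q + σ²/2)T = ln(380/280) + (0.064 − 0.014 + 0.42²/2)·0.6667 = 0.3054 + 0.0921 = 0.3975
d₁ = 0.3975 / 0.3429 = 1.1592 ⇒ 1.16
d₂ = d₁ − σ√T = 1.1592 − 0.3429 = 0.8162 ⇒ 0.82
exp(−qT) = exp(−0.014·0.6667) = 0.9907;  exp(−rT) = exp(−0.064·0.6667) = 0.9582
N(−d₂) = N(-0.82) = 0.2061;  N(−d₁) = N(-1.16) = 0.1230
P = 280·0.9582·0.2061 − 380·0.9907·0.1230 = 55.2958 − 46.3053 = 8.9905

8.99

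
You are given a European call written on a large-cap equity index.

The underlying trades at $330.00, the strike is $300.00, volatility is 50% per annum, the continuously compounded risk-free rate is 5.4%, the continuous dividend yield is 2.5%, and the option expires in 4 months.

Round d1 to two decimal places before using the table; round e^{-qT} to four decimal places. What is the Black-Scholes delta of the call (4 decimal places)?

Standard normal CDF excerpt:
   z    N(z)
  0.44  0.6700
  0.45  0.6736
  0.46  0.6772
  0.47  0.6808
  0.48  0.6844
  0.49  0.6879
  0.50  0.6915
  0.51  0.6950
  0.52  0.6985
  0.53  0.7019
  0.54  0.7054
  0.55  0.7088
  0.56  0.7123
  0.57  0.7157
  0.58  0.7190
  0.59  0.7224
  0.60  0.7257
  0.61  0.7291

0.6892

σ√T = 0.5 × 0.5774 = 0.2887
d₁ = [ln(330/300) + (0.054 − 0.025 + 0.5²/2)·0.3333] / 0.2887 = [0.0953 + 0.0513] / 0.2887 = 0.5080 → 0.51
N(d₁) = N(0.51) = 0.6950
Δ_call = e^(−qT)·N(d₁) = 0.9917·0.6950 = 0.6892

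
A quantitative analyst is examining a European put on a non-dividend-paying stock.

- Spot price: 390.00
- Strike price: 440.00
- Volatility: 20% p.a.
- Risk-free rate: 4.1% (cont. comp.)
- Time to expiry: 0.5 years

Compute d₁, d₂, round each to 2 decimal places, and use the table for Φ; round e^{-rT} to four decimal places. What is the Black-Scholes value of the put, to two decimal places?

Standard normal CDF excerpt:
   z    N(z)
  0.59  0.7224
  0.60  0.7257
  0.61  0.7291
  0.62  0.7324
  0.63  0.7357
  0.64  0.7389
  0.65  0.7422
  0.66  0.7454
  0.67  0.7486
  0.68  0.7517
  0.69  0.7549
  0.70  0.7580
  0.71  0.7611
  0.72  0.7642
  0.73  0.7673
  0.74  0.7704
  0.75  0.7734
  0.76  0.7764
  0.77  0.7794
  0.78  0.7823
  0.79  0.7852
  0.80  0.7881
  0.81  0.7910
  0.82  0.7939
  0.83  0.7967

49.05

σ√T = 0.2·√0.5 = 0.1414
d₁ = [ln(390/440) + (0.041 + ½·0.2²)·0.5] / (σ√T) = (-0.1206 + 0.0305) / 0.1414 = -0.6373 → -0.64
d₂ = -0.6373 − 0.1414 = -0.7787 → -0.78
exp(−rT) = exp(−0.041·0.5) = 0.9797
N(−d₂) = N(0.78) = 0.7823;  N(−d₁) = N(0.64) = 0.7389
P = 440·0.9797·0.7823 − 390·0.7389 = 337.2245 − 288.1710 = 49.0535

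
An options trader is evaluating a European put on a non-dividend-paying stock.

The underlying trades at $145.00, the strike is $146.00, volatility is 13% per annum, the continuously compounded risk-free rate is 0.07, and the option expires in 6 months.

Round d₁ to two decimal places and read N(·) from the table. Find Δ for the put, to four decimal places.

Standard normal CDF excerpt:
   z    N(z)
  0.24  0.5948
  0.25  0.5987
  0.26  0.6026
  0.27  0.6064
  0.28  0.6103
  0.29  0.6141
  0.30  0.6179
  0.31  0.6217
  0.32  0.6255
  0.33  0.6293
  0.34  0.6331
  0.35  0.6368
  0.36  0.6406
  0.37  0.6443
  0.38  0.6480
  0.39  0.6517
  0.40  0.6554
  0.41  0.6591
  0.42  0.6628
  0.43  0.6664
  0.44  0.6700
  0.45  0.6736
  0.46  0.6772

-0.3632

σ√T = 0.13·√0.5 = 0.0919
d₁ = [ln(145/146) + (0.07 + 0.13²/2)·0.5] / 0.0919 = [-0.0069 + 0.0392] / 0.0919 = 0.3519 which rounds to 0.35
N(d₁) = N(0.35) = 0.6368
Δ_put = N(d₁) − 1 = 0.6368 − 1 = -0.3632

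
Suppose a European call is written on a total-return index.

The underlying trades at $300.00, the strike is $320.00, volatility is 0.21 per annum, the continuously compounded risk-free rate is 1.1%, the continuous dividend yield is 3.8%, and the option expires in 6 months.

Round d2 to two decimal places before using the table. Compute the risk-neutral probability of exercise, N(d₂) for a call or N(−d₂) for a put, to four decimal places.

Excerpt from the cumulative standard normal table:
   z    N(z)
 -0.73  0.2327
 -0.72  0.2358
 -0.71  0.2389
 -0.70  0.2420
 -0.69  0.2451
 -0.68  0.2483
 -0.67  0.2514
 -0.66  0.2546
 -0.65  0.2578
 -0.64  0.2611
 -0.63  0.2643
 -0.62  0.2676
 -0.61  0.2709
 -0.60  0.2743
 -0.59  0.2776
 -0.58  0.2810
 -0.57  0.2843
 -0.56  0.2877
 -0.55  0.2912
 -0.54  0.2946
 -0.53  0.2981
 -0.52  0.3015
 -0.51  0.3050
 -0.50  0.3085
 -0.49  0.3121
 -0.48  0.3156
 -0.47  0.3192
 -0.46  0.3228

σ√T = 0.21 × 0.7071 = 0.1485
d₁ = [ln(300/320) + (0.011 − 0.038 + 0.21²/2)·0.5] / 0.1485 = [-0.0645 − 0.0025] / 0.1485 = -0.4513 ≈ -0.45
d₂ = d₁ − σ√T = -0.4513 − 0.1485 = -0.5998 ≈ -0.60
Pr(exercise) under Q = N(d₂) = 0.2743

0.2743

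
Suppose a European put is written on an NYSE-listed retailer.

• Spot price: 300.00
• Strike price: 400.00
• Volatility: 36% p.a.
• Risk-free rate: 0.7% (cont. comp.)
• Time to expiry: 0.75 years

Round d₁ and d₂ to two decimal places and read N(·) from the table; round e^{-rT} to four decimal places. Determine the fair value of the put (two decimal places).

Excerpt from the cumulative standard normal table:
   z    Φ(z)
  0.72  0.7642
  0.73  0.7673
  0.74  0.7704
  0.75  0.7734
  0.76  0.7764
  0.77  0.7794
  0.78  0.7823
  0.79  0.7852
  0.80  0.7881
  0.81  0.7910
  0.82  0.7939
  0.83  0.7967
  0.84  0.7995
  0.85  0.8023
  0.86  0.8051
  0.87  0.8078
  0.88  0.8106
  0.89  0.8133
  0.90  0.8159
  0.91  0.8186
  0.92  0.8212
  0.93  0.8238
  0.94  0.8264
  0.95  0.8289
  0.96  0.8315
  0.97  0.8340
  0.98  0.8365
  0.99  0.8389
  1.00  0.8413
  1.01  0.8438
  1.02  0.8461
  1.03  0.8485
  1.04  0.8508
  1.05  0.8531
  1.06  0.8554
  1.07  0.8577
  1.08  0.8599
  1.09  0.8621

108.36

σ√T = 0.36·√0.75 = 0.3118
ln(S/K) + (r + σ²/2)T = ln(300/400) + (0.007 + 0.36²/2)·0.75 = -0.2877 + 0.0539 = -0.2338
d₁ = -0.2338 / 0.3118 = -0.7500 → -0.75
d₂ = d₁ − σ√T = -0.7500 − 0.3118 = -1.0618 → -1.06
e^(−rT) = e^(−0.007·0.75) = 0.9948
N(−d₂) = N(1.06) = 0.8554;  N(−d₁) = N(0.75) = 0.7734
P = 400·0.9948·0.8554 − 300·0.7734 = 340.3808 − 232.0200 = 108.3608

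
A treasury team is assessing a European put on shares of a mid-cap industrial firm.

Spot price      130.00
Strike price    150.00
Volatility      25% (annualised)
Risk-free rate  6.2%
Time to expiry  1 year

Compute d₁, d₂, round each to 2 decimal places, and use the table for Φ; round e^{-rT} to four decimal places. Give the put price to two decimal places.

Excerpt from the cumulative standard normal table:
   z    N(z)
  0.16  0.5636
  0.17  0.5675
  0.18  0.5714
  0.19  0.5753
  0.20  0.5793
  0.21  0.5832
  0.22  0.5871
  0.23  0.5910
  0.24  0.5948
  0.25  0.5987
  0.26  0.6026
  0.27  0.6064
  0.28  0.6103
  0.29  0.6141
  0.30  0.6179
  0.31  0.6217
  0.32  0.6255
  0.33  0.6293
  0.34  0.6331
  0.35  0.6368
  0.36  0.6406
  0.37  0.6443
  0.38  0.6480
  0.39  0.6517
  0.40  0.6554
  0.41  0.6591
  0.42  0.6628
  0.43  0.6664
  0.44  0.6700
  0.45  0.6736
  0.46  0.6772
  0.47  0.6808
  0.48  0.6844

19.66

T = 1;  σ√T = 0.2500
d₁ = [ln(130/150) + (0.062 + 0.25²/2)·1] / 0.2500 = [-0.1431 + 0.0932] / 0.2500 = -0.1994 ⇒ -0.20
d₂ = d₁ − σ√T = -0.1994 − 0.2500 = -0.4494 ⇒ -0.45
exp(−rT) = exp(−0.062·1) = 0.9399
N(−d₂) = N(0.45) = 0.6736;  N(−d₁) = N(0.20) = 0.5793
P = 150·0.9399·0.6736 − 130·0.5793 = 94.9675 − 75.3090 = 19.6585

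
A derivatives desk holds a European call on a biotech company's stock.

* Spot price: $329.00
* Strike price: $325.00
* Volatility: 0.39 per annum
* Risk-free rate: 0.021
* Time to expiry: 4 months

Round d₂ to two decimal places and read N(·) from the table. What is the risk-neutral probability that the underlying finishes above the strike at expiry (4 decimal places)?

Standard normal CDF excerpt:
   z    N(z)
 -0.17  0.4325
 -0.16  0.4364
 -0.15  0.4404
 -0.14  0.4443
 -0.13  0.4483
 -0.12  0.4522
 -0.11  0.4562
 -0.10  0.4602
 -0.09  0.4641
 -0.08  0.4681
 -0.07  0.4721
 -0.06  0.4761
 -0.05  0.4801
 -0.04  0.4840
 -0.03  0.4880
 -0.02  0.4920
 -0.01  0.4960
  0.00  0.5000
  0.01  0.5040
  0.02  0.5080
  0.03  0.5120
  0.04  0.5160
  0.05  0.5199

σ√T = 0.39 × 0.5774 = 0.2252
d₁ = [ln(329/325) + (0.021 + 0.39²/2)·0.3333] / 0.2252 = [0.0122 + 0.0324] / 0.2252 = 0.1980 ≈ 0.20
d₂ = d₁ − σ√T = 0.1980 − 0.2252 = -0.0272 ≈ -0.03
Pr(exercise) under Q = N(d₂) = 0.4880

0.4880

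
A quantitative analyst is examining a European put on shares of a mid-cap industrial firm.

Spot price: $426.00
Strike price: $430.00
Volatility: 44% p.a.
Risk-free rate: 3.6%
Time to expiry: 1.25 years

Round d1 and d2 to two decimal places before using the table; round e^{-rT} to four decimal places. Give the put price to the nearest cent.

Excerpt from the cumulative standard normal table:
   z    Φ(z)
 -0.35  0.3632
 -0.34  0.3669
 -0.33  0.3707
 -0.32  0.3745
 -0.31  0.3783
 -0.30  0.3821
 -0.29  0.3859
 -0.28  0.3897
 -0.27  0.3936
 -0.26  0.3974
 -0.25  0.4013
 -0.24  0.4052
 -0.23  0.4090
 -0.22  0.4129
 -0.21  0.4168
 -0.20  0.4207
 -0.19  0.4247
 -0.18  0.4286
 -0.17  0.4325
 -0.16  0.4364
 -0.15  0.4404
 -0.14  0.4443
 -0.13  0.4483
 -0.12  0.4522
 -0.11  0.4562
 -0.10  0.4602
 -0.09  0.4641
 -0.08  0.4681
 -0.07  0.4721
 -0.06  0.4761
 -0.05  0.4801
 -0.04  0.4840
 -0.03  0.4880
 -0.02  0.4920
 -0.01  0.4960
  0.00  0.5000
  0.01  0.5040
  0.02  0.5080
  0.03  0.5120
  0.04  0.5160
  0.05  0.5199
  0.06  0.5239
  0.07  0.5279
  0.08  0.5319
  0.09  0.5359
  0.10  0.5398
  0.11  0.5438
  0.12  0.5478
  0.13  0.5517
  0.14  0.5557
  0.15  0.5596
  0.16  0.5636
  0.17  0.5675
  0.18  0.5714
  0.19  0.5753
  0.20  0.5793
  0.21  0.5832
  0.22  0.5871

$73.75

σ√T = 0.44 × 1.1180 = 0.4919
d₁ = [ln(426/430) + (0.036 + ½·0.44²)·1.25] / (σ√T) = (-0.0093 + 0.1660) / 0.4919 = 0.3184 ⇒ 0.32
d₂ = 0.3184 − 0.4919 = -0.1735 ⇒ -0.17
e^(−rT) = e^(−0.036·1.25) = 0.9560
P = 430·0.9560·N(0.17) − 426·N(-0.32) = 430·0.9560·0.5675 − 426·0.3745 = 233.2879 − 159.5370 = 73.7509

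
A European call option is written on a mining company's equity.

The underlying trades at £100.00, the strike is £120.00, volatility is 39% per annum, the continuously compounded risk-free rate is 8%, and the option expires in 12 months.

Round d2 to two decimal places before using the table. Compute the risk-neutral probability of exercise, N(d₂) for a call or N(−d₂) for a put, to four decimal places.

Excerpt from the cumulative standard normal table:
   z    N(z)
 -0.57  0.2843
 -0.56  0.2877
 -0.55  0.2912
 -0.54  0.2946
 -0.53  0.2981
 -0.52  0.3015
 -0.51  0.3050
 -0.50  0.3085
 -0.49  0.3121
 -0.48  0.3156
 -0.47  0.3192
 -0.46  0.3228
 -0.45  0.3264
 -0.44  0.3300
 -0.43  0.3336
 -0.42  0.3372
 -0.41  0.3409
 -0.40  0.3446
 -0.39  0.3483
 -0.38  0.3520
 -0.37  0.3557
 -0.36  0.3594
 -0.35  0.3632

0.3228

σ√T = 0.39·√1 = 0.3900
ln(S/K) + (r + σ²/2)T = ln(100/120) + (0.08 + 0.39²/2)·1 = -0.1823 + 0.1561 = -0.0263
d₁ = -0.0263 / 0.3900 = -0.0674 ⇒ -0.07
d₂ = d₁ − σ√T = -0.0674 − 0.3900 = -0.4574 ⇒ -0.46
Risk-neutral Pr[S_T > K] = N(d₂) = N(-0.46) = 0.3228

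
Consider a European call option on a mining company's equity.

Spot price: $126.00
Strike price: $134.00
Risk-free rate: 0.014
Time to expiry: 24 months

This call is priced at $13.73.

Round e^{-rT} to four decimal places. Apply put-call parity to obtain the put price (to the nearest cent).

exp(−rT) = exp(−0.014·2) = 0.9724
Put-call parity: C − P = S − K·e^(−rT) = 126 − 134·0.9724 = 126 − 130.3016 = -4.3016
P = C − (C − P) = 13.73 − (-4.3016) = 18.0316

$18.03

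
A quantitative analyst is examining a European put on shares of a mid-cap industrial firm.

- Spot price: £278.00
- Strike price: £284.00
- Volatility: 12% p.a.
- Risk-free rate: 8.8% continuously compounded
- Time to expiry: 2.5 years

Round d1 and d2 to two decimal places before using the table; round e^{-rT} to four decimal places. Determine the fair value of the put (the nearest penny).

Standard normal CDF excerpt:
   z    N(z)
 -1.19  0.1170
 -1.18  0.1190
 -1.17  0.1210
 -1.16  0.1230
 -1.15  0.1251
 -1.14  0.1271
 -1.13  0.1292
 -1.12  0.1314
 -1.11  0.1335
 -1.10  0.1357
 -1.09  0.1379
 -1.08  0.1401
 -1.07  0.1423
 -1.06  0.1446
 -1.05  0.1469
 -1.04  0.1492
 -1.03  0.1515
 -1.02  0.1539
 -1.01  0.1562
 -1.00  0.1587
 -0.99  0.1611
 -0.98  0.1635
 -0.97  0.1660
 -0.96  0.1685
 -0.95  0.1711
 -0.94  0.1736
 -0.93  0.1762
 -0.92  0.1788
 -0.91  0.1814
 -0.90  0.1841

£3.66

T = 2.5;  σ√T = 0.1897
d₁ = [ln(278/284) + (0.088 + 0.12²/2)·2.5] / 0.1897 = [-0.0214 + 0.2380] / 0.1897 = 1.1418 ⇒ 1.14
d₂ = d₁ − σ√T = 1.1418 − 0.1897 = 0.9521 ⇒ 0.95
e^(−rT) = e^(−0.088·2.5) = 0.8025
P = 284·0.8025·N(-0.95) − 278·N(-1.14) = 284·0.8025·0.1711 − 278·0.1271 = 38.9954 − 35.3338 = 3.6616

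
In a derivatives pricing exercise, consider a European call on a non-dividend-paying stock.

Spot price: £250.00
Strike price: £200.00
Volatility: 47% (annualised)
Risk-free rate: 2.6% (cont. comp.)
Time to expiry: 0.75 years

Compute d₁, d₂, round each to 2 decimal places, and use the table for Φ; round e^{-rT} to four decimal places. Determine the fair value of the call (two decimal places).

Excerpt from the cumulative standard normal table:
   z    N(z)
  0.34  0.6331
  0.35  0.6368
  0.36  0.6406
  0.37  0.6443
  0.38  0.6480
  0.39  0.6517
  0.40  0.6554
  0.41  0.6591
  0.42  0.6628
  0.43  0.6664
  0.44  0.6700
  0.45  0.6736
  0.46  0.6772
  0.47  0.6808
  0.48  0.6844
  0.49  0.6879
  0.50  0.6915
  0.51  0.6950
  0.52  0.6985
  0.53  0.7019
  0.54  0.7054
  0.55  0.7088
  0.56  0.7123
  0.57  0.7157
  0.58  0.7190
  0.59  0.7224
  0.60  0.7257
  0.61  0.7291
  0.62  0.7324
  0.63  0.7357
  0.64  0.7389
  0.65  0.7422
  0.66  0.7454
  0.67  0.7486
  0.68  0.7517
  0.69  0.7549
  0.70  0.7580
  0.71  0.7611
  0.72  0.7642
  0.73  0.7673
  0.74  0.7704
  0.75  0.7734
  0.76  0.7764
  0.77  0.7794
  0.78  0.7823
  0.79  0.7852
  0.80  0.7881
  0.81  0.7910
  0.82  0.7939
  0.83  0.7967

£69.20

σ√T = 0.47·√0.75 = 0.4070
d₁ = [ln(250/200) + (0.026 + 0.47²/2)·0.75] / 0.4070 = [0.2231 + 0.1023] / 0.4070 = 0.7996 which rounds to 0.80
d₂ = d₁ − σ√T = 0.7996 − 0.4070 = 0.3926 which rounds to 0.39
exp(−rT) = exp(−0.026·0.75) = 0.9807
N(d₁) = N(0.80) = 0.7881;  N(d₂) = N(0.39) = 0.6517
C = 250·0.7881 − 200·0.9807·0.6517 = 197.0250 − 127.8244 = 69.2006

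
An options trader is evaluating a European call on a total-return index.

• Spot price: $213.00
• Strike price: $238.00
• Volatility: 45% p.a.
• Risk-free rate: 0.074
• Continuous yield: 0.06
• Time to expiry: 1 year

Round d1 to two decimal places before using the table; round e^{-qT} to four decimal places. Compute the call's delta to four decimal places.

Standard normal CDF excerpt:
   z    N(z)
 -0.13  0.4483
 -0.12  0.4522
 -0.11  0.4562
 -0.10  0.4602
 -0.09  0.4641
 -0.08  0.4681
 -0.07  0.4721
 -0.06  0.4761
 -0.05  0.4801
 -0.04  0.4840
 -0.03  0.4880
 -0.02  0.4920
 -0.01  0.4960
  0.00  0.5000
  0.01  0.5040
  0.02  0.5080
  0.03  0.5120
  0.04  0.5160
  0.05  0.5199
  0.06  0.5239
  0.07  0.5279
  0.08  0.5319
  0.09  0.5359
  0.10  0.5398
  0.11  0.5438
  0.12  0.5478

0.4747

σ√T = 0.45·√1 = 0.4500
d₁ = [ln(213/238) + (0.074 − 0.06 + 0.45²/2)·1] / 0.4500 = [-0.1110 + 0.1153] / 0.4500 = 0.0095 ≈ 0.01
N(d₁) = N(0.01) = 0.5040
Δ_call = e^(−qT)·N(d₁) = 0.9418·0.5040 = 0.4747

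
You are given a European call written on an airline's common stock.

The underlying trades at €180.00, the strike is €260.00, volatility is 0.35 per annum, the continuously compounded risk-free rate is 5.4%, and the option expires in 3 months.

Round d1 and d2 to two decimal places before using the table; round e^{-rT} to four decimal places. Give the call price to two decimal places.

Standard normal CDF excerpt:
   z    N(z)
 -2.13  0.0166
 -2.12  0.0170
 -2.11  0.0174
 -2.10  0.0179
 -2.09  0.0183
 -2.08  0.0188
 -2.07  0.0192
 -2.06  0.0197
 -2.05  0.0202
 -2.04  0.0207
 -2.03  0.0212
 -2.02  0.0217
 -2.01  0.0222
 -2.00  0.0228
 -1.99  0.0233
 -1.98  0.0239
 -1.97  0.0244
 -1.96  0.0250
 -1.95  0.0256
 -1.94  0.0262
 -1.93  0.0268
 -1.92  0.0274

σ√T = 0.35·√0.25 = 0.1750
d₁ = [ln(180/260) + (0.054 + ½·0.35²)·0.25] / (σ√T) = (-0.3677 + 0.0288) / 0.1750 = -1.9366 → -1.94
d₂ = -1.9366 − 0.1750 = -2.1116 → -2.11
exp(−rT) = exp(−0.054·0.25) = 0.9866
N(d₁) = N(-1.94) = 0.0262;  N(d₂) = N(-2.11) = 0.0174
C = 180·0.0262 − 260·0.9866·0.0174 = 4.7160 − 4.4634 = 0.2526

€0.25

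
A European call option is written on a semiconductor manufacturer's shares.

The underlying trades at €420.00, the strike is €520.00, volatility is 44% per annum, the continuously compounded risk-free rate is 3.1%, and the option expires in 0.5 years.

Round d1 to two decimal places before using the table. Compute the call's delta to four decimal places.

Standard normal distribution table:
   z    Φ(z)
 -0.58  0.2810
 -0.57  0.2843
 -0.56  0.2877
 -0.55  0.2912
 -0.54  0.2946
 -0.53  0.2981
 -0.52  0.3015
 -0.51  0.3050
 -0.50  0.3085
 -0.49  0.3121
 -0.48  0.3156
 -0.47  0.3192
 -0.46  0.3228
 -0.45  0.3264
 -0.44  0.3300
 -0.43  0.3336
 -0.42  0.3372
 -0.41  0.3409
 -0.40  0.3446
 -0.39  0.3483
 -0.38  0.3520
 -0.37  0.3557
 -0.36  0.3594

0.3156

σ√T = 0.44 × 0.7071 = 0.3111
ln(S/K) + (r + σ²/2)T = ln(420/520) + (0.031 + 0.44²/2)·0.5 = -0.2136 + 0.0639 = -0.1497
d₁ = -0.1497 / 0.3111 = -0.4811 ≈ -0.48
N(d₁) = N(-0.48) = 0.3156
Δ_call = N(d₁) = 0.3156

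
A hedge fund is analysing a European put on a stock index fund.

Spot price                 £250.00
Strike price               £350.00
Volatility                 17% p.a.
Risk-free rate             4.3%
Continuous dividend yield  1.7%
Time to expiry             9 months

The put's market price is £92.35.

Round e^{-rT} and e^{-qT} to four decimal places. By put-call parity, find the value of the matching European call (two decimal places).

£0.27

exp(−qT) = exp(−0.017·0.75) = 0.9873;  exp(−rT) = exp(−0.043·0.75) = 0.9683
Put-call parity: C − P = S·e^(−qT) − K·e^(−rT) = 250·0.9873 − 350·0.9683 = 246.8250 − 338.9050 = -92.0800
C = P + (C − P) = 92.35 + (-92.0800) = 0.2700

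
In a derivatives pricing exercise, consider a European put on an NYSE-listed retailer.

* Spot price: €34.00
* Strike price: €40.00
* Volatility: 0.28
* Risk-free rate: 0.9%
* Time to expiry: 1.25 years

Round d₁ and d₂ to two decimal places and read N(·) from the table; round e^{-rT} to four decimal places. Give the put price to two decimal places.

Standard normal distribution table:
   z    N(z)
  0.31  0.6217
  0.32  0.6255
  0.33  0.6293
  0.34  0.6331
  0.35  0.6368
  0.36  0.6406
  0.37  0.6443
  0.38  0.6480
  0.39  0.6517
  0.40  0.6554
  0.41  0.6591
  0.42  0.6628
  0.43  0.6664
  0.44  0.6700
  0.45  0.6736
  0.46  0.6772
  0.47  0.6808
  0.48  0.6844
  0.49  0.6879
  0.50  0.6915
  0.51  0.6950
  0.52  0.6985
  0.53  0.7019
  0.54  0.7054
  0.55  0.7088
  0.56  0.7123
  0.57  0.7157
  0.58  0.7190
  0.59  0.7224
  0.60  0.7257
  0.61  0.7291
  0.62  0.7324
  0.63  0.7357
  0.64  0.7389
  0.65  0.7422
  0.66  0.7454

T = 1.25;  σ√T = 0.3130
ln(S/K) + (r + σ²/2)T = ln(34/40) + (0.009 + 0.28²/2)·1.25 = -0.1625 + 0.0603 = -0.1023
d₁ = -0.1023 / 0.3130 = -0.3267 which rounds to -0.33
d₂ = d₁ − σ√T = -0.3267 − 0.3130 = -0.6397 which rounds to -0.64
e^(−rT) = e^(−0.009·1.25) = 0.9888
N(−d₂) = N(0.64) = 0.7389;  N(−d₁) = N(0.33) = 0.6293
P = 40·0.9888·0.7389 − 34·0.6293 = 29.2250 − 21.3962 = 7.8288

€7.83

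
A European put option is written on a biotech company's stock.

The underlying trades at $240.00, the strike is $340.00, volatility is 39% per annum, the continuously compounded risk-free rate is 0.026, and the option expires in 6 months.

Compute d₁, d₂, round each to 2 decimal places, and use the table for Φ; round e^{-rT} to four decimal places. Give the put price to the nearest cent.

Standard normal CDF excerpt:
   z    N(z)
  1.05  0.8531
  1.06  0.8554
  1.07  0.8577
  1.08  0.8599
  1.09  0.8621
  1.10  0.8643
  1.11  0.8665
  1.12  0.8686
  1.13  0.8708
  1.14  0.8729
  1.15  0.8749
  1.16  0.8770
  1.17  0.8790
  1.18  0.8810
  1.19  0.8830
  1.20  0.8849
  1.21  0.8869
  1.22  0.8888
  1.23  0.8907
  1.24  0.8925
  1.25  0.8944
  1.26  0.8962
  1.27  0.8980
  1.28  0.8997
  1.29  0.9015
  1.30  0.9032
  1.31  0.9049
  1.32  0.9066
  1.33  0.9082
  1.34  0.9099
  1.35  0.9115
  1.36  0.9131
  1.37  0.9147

σ√T = 0.39·√0.5 = 0.2758
d₁ = [ln(240/340) + (0.026 + 0.39²/2)·0.5] / 0.2758 = [-0.3483 + 0.0510] / 0.2758 = -1.0780 → -1.08
d₂ = d₁ − σ√T = -1.0780 − 0.2758 = -1.3538 → -1.35
exp(−rT) = exp(−0.026·0.5) = 0.9871
N(−d₂) = N(1.35) = 0.9115;  N(−d₁) = N(1.08) = 0.8599
P = 340·0.9871·0.9115 − 240·0.8599 = 305.9122 − 206.3760 = 99.5362

$99.54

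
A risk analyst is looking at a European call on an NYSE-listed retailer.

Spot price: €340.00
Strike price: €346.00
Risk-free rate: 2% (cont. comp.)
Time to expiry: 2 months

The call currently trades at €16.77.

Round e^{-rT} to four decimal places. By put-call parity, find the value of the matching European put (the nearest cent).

€21.63

e^(−rT) = e^(−0.02·0.1667) = 0.9967
Put-call parity: C − P = S − K·e^(−rT) = 340 − 346·0.9967 = 340 − 344.8582 = -4.8582
P = C − (C − P) = 16.77 − (-4.8582) = 21.6282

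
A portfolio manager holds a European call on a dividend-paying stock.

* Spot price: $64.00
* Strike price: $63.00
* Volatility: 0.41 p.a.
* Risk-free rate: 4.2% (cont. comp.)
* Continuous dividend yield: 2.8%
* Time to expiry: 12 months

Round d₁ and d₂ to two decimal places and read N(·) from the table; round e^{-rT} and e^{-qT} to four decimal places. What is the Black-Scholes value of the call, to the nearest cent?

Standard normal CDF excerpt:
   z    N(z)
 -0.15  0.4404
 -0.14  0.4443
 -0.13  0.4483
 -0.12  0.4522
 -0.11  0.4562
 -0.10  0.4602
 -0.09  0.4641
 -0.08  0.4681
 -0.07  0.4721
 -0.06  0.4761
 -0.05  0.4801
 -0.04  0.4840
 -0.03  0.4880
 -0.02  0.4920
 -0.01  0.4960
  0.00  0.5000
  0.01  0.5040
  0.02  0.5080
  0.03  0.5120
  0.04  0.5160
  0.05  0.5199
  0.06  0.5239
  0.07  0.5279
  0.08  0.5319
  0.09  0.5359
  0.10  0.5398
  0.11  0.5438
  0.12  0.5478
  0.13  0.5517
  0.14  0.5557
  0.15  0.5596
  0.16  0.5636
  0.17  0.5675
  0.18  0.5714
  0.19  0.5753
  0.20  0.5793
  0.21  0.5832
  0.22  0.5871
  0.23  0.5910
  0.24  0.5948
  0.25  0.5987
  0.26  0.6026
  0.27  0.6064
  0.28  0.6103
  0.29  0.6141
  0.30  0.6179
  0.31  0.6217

σ√T = 0.41·√1 = 0.4100
d₁ = [ln(64/63) + (0.042 − 0.028 + ½·0.41²)·1] / (σ√T) = (0.0157 + 0.0980) / 0.4100 = 0.2776 which rounds to 0.28
d₂ = 0.2776 − 0.4100 = -0.1324 which rounds to -0.13
e^(−qT) = e^(−0.028·1) = 0.9724;  e^(−rT) = e^(−0.042·1) = 0.9589
N(d₁) = N(0.28) = 0.6103;  N(d₂) = N(-0.13) = 0.4483
C = 64·0.9724·0.6103 − 63·0.9589·0.4483 = 37.9812 − 27.0821 = 10.8990

$10.90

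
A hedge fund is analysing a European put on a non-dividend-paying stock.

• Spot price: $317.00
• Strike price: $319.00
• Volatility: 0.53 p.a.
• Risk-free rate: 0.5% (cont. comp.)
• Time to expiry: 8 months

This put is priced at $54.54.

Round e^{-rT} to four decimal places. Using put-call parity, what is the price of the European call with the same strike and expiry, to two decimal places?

$53.59

e^(−rT) = e^(−0.005·0.6667) = 0.9967
Put-call parity: C − P = S − K·e^(−rT) = 317 − 319·0.9967 = 317 − 317.9473 = -0.9473
C = P + (C − P) = 54.54 + (-0.9473) = 53.5927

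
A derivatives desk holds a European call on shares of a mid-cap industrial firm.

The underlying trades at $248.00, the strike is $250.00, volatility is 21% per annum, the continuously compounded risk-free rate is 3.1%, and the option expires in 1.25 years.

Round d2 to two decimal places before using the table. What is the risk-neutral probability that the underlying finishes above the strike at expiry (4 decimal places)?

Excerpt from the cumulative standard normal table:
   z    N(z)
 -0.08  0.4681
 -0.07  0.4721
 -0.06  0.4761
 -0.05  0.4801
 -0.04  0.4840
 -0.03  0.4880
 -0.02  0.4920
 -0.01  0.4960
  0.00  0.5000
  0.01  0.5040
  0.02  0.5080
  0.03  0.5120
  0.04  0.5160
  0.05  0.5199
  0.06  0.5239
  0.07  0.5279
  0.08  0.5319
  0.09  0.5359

0.5040

σ√T = 0.21·√1.25 = 0.2348
d₁ = [ln(248/250) + (0.031 + 0.21²/2)·1.25] / 0.2348 = [-0.0080 + 0.0663] / 0.2348 = 0.2482 ⇒ 0.25
d₂ = d₁ − σ√T = 0.2482 − 0.2348 = 0.0134 ⇒ 0.01
Pr(exercise) under Q = N(d₂) = 0.5040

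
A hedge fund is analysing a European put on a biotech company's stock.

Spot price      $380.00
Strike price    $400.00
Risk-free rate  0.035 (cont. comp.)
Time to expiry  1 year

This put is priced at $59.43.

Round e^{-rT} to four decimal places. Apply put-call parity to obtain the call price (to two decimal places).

exp(−rT) = exp(−0.035·1) = 0.9656
Put-call parity: C − P = S − K·e^(−rT) = 380 − 400·0.9656 = 380 − 386.2400 = -6.2400
C = P + (C − P) = 59.43 + (-6.2400) = 53.1900

$53.19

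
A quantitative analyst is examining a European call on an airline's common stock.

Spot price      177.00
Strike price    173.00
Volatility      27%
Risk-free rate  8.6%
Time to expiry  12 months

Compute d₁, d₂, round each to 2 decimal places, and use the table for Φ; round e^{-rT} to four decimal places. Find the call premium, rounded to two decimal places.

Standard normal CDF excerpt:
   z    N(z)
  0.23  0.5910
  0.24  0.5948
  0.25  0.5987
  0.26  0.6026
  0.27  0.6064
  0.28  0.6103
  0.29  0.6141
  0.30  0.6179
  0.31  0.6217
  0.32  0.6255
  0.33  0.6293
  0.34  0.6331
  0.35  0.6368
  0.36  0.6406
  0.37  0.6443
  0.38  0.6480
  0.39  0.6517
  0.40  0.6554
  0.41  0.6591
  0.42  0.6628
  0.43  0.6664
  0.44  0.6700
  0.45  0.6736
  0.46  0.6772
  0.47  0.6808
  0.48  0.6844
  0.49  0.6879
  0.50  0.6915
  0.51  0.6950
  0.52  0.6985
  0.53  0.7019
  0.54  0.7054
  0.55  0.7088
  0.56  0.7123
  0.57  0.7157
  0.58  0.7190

28.59

σ√T = 0.27·√1 = 0.2700
d₁ = [ln(177/173) + (0.086 + ½·0.27²)·1] / (σ√T) = (0.0229 + 0.1225) / 0.2700 = 0.5382 ≈ 0.54
d₂ = 0.5382 − 0.2700 = 0.2682 ≈ 0.27
exp(−rT) = exp(−0.086·1) = 0.9176
N(d₁) = N(0.54) = 0.7054;  N(d₂) = N(0.27) = 0.6064
C = 177·0.7054 − 173·0.9176·0.6064 = 124.8558 − 96.2628 = 28.5930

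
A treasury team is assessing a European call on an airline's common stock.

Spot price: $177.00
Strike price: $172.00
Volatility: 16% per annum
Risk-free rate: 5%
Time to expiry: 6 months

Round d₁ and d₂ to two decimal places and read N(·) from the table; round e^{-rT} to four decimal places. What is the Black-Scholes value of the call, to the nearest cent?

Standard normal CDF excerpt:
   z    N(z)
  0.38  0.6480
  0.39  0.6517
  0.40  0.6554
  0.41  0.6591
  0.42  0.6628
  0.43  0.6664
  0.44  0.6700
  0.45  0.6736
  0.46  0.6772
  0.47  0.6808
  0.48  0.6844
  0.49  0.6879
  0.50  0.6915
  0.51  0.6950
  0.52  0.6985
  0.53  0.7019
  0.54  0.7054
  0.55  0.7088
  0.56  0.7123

σ√T = 0.16 × 0.7071 = 0.1131
d₁ = [ln(177/172) + (0.05 + 0.16²/2)·0.5] / 0.1131 = [0.0287 + 0.0314] / 0.1131 = 0.5308 ≈ 0.53
d₂ = d₁ − σ√T = 0.5308 − 0.1131 = 0.4177 ≈ 0.42
e^(−rT) = e^(−0.05·0.5) = 0.9753
N(d₁) = N(0.53) = 0.7019;  N(d₂) = N(0.42) = 0.6628
C = 177·0.7019 − 172·0.9753·0.6628 = 124.2363 − 111.1858 = 13.0505

$13.05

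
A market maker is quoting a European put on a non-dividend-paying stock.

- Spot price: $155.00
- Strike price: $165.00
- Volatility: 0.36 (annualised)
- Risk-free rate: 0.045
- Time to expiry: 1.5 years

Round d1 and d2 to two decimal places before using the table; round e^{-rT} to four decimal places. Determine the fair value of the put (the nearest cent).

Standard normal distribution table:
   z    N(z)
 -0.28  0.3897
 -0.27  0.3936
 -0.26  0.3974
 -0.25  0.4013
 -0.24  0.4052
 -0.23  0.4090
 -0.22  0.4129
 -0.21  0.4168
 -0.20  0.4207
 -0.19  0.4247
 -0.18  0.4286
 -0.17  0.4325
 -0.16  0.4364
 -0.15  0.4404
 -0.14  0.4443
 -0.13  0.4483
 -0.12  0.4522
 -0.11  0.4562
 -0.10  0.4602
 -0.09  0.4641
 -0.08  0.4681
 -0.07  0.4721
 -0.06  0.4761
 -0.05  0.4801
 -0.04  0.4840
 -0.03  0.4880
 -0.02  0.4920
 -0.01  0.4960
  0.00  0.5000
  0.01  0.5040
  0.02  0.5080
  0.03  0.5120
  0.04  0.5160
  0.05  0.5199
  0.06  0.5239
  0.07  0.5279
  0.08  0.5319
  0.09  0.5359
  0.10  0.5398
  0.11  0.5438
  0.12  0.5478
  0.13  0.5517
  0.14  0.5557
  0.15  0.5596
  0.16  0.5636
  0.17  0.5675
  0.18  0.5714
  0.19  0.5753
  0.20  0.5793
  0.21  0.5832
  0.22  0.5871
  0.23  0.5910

σ√T = 0.36 × 1.2247 = 0.4409
ln(S/K) + (r + σ²/2)T = ln(155/165) + (0.045 + 0.36²/2)·1.5 = -0.0625 + 0.1647 = 0.1022
d₁ = 0.1022 / 0.4409 = 0.2317 ≈ 0.23
d₂ = d₁ − σ√T = 0.2317 − 0.4409 = -0.2092 ≈ -0.21
exp(−rT) = exp(−0.045·1.5) = 0.9347
P = 165·0.9347·N(0.21) − 155·N(-0.23) = 165·0.9347·0.5832 − 155·0.4090 = 89.9443 − 63.3950 = 26.5493

$26.55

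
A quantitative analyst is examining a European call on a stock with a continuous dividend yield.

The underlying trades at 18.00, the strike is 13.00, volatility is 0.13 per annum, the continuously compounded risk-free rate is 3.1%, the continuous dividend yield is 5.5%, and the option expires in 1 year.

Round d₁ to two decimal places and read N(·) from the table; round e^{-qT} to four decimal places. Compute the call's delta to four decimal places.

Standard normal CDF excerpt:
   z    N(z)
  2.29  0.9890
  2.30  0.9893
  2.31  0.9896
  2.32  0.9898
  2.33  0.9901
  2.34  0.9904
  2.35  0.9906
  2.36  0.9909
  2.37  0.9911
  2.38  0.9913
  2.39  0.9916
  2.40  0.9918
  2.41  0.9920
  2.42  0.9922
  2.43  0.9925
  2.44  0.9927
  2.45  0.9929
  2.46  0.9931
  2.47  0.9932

σ√T = 0.13 × 1.0000 = 0.1300
ln(S/K) + (r − q + σ²/2)T = ln(18/13) + (0.031 − 0.055 + 0.13²/2)·1 = 0.3254 − 0.0155 = 0.3099
d₁ = 0.3099 / 0.1300 = 2.3836 which rounds to 2.38
N(d₁) = N(2.38) = 0.9913
Δ_call = e^(−qT)·N(d₁) = 0.9465·0.9913 = 0.9383

0.9383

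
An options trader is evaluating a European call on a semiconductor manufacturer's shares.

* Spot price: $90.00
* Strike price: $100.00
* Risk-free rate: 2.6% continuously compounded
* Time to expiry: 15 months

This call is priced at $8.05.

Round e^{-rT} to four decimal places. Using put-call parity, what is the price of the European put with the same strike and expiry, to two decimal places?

$14.85

exp(−rT) = exp(−0.026·1.25) = 0.9680
Put-call parity: C − P = S − K·e^(−rT) = 90 − 100·0.9680 = 90 − 96.8000 = -6.8000
P = C − (C − P) = 8.05 − (-6.8000) = 14.8500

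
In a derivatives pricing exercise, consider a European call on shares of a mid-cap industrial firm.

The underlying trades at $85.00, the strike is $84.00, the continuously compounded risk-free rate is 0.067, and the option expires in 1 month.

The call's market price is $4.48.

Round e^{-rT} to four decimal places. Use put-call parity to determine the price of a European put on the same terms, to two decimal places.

e^(−rT) = e^(−0.067·0.08333) = 0.9944
Put-call parity: C − P = S − K·e^(−rT) = 85 − 84·0.9944 = 85 − 83.5296 = 1.4704
P = C − (C − P) = 4.48 − (1.4704) = 3.0096

$3.01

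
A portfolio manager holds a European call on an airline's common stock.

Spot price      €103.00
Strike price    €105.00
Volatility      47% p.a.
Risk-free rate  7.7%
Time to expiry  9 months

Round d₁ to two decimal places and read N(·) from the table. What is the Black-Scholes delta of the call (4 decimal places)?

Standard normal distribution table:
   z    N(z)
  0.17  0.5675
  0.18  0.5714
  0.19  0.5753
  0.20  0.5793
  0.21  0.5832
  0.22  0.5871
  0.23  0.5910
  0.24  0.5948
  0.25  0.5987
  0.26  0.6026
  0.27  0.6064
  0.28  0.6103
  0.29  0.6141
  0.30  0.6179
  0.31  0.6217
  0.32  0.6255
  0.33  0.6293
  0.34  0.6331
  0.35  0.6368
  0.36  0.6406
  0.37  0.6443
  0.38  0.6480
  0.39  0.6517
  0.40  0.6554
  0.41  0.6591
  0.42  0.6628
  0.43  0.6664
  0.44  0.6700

σ√T = 0.47·√0.75 = 0.4070
d₁ = [ln(103/105) + (0.077 + ½·0.47²)·0.75] / (σ√T) = (-0.0192 + 0.1406) / 0.4070 = 0.2981 ≈ 0.30
N(d₁) = N(0.30) = 0.6179
Δ_call = N(d₁) = 0.6179

0.6179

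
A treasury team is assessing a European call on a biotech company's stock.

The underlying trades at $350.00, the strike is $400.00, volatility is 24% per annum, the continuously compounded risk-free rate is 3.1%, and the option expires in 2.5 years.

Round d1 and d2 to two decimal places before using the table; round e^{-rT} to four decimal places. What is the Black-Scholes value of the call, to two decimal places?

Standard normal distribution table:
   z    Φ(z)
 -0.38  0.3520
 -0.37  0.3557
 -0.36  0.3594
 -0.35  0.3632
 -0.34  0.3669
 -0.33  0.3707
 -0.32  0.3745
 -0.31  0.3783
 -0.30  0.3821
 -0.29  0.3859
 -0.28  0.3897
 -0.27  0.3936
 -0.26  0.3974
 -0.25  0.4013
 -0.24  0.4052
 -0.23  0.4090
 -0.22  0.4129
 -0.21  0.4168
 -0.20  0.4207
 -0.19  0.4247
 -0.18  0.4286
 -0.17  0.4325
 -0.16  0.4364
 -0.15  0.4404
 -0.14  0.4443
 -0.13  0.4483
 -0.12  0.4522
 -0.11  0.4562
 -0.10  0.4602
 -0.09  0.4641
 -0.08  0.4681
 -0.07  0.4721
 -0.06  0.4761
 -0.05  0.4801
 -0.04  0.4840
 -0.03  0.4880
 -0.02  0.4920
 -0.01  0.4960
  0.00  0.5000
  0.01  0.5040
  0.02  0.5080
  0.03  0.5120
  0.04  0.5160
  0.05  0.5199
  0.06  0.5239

T = 2.5;  σ√T = 0.3795
d₁ = [ln(350/400) + (0.031 + 0.24²/2)·2.5] / 0.3795 = [-0.1335 + 0.1495] / 0.3795 = 0.0421 ≈ 0.04
d₂ = d₁ − σ√T = 0.0421 − 0.3795 = -0.3374 ≈ -0.34
e^(−rT) = e^(−0.031·2.5) = 0.9254
N(d₁) = N(0.04) = 0.5160;  N(d₂) = N(-0.34) = 0.3669
C = 350·0.5160 − 400·0.9254·0.3669 = 180.6000 − 135.8117 = 44.7883

$44.79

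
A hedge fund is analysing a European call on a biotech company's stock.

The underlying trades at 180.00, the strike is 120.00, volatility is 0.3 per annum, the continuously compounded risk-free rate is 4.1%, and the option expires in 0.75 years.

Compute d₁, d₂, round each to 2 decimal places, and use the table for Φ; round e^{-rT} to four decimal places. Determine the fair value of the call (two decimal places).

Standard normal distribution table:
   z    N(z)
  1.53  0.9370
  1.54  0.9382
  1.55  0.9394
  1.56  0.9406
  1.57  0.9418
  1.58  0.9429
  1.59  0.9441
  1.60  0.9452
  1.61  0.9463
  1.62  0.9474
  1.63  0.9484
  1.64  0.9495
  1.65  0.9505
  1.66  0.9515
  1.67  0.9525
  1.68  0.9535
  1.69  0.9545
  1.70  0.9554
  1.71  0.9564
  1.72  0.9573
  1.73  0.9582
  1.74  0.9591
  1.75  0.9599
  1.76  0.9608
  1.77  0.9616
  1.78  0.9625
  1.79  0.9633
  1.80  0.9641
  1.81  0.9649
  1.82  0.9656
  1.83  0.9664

σ√T = 0.3·√0.75 = 0.2598
d₁ = [ln(180/120) + (0.041 + 0.3²/2)·0.75] / 0.2598 = [0.4055 + 0.0645] / 0.2598 = 1.8089 → 1.81
d₂ = d₁ − σ√T = 1.8089 − 0.2598 = 1.5491 → 1.55
exp(−rT) = exp(−0.041·0.75) = 0.9697
N(d₁) = N(1.81) = 0.9649;  N(d₂) = N(1.55) = 0.9394
C = 180·0.9649 − 120·0.9697·0.9394 = 173.6820 − 109.3123 = 64.3697

64.37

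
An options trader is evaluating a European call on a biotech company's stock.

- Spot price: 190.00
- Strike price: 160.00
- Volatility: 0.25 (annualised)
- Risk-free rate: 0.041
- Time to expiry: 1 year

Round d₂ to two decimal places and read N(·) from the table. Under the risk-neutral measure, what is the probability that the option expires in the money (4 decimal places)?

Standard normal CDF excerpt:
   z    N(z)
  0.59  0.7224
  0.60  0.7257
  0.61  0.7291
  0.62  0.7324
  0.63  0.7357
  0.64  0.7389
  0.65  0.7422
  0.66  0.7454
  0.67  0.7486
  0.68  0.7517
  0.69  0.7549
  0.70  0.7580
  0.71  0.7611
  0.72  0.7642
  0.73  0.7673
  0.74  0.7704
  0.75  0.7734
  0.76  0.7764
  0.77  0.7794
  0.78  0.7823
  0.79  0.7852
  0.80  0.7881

0.7673

σ√T = 0.25 × 1.0000 = 0.2500
ln(S/K) + (r + σ²/2)T = ln(190/160) + (0.041 + 0.25²/2)·1 = 0.1719 + 0.0723 = 0.2441
d₁ = 0.2441 / 0.2500 = 0.9764 which rounds to 0.98
d₂ = d₁ − σ√T = 0.9764 − 0.2500 = 0.7264 which rounds to 0.73
Risk-neutral Pr[S_T > K] = N(d₂) = N(0.73) = 0.7673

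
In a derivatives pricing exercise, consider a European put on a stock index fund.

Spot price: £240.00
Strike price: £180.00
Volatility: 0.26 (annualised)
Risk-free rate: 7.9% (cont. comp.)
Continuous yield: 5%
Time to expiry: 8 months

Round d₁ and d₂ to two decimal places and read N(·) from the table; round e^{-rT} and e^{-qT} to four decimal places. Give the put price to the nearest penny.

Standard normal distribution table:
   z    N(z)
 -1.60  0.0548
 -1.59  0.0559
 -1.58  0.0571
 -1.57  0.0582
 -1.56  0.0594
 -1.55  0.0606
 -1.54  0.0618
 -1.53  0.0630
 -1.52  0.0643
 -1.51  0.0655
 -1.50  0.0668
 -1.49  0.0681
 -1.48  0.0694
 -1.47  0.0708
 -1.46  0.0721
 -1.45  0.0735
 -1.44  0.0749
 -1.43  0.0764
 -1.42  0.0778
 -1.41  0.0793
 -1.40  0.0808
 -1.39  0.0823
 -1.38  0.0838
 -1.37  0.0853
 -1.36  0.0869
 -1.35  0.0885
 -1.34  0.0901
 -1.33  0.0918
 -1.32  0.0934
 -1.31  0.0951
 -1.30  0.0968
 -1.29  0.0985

σ√T = 0.26·√0.6667 = 0.2123
d₁ = [ln(240/180) + (0.079 − 0.05 + 0.26²/2)·0.6667] / 0.2123 = [0.2877 + 0.0419] / 0.2123 = 1.5524 ≈ 1.55
d₂ = d₁ − σ√T = 1.5524 − 0.2123 = 1.3401 ≈ 1.34
exp(−qT) = exp(−0.05·0.6667) = 0.9672;  exp(−rT) = exp(−0.079·0.6667) = 0.9487
N(−d₂) = N(-1.34) = 0.0901;  N(−d₁) = N(-1.55) = 0.0606
P = 180·0.9487·0.0901 − 240·0.9672·0.0606 = 15.3860 − 14.0670 = 1.3191

£1.32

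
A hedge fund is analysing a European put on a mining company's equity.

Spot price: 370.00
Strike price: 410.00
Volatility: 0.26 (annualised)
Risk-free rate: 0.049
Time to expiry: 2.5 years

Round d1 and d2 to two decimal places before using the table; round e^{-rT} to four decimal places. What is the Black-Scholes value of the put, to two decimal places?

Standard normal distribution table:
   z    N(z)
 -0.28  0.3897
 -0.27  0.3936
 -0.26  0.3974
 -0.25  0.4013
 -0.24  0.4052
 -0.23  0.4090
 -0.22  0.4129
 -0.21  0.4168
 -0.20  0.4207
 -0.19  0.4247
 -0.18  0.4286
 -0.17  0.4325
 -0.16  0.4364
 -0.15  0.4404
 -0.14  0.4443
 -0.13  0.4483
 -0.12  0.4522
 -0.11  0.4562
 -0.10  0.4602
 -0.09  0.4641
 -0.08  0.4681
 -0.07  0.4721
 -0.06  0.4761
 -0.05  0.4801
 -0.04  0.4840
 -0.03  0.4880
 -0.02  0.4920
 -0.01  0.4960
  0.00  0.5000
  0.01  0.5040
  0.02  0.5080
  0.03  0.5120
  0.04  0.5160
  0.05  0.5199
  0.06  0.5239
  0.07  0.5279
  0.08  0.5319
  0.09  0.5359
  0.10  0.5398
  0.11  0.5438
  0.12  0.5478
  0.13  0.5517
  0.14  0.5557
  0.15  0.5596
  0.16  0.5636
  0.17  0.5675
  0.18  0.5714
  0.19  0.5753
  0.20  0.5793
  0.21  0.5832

55.95

σ√T = 0.26·√2.5 = 0.4111
d₁ = [ln(370/410) + (0.049 + 0.26²/2)·2.5] / 0.4111 = [-0.1027 + 0.2070] / 0.4111 = 0.2538 ⇒ 0.25
d₂ = d₁ − σ√T = 0.2538 − 0.4111 = -0.1573 ⇒ -0.16
exp(−rT) = exp(−0.049·2.5) = 0.8847
N(−d₂) = N(0.16) = 0.5636;  N(−d₁) = N(-0.25) = 0.4013
P = 410·0.8847·0.5636 − 370·0.4013 = 204.4329 − 148.4810 = 55.9519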